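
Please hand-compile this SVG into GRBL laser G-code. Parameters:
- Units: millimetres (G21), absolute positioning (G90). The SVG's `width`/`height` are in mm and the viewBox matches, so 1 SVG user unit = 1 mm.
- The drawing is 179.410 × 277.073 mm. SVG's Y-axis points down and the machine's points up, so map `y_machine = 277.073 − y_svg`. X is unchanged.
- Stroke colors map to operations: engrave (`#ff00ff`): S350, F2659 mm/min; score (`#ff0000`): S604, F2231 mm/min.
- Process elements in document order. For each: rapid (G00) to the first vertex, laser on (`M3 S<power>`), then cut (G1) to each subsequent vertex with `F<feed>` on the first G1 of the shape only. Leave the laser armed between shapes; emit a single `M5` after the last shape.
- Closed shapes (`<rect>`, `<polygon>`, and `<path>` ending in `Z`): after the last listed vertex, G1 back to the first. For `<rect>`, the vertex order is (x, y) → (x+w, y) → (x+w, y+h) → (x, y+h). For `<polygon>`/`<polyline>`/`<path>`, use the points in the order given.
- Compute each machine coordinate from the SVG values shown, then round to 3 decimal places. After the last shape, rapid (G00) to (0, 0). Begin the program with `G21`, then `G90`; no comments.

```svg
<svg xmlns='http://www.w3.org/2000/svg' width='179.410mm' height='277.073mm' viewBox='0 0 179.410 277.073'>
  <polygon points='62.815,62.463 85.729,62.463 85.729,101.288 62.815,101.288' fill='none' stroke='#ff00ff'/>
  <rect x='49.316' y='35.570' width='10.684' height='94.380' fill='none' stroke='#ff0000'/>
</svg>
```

G21
G90
G00 X62.815 Y214.610
M3 S350
G1 X85.729 Y214.610 F2659
G1 X85.729 Y175.785
G1 X62.815 Y175.785
G1 X62.815 Y214.610
G00 X49.316 Y241.503
M3 S604
G1 X60.000 Y241.503 F2231
G1 X60.000 Y147.123
G1 X49.316 Y147.123
G1 X49.316 Y241.503
M5
G00 X0.000 Y0.000

viewBox `0 0 179.410 277.073` with mm width/height → 1 unit = 1 mm. Flip: y_m = 277.073 − y_svg.

**Shape 1** — `<polygon>` rectangle, stroke `#ff00ff` → engrave (S350, F2659). Machine vertices: (62.815,214.610) → (85.729,214.610) → (85.729,175.785) → (62.815,175.785) → (62.815,214.610). Closed: final G1 returns to the first vertex.

**Shape 2** — `<rect>` rectangle, stroke `#ff0000` → score (S604, F2231). Machine vertices: (49.316,241.503) → (60.000,241.503) → (60.000,147.123) → (49.316,147.123) → (49.316,241.503). Closed: final G1 returns to the first vertex.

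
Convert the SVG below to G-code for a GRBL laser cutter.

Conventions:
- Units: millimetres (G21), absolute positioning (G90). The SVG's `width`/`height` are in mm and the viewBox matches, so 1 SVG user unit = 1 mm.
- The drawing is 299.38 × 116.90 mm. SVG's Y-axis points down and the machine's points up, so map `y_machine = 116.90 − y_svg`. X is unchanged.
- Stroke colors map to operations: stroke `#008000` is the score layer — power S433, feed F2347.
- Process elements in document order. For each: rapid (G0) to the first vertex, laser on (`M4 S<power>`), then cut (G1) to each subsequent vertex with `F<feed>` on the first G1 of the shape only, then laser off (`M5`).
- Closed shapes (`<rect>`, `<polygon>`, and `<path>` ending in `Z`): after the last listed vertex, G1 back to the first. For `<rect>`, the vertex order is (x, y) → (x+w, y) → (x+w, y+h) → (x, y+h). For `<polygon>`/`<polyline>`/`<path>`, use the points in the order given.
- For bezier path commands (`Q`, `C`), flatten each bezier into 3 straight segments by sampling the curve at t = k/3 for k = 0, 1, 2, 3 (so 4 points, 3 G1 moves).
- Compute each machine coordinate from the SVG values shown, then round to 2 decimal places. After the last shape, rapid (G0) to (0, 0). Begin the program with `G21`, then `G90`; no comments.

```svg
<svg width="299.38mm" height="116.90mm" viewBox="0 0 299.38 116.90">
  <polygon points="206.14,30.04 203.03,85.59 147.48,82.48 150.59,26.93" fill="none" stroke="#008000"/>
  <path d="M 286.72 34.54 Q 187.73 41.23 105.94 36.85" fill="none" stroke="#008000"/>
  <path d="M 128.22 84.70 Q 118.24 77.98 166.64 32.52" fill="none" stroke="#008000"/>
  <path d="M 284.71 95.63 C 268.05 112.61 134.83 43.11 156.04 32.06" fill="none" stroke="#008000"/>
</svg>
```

G21
G90
G0 X206.14 Y86.86
M4 S433
G1 X203.03 Y31.31 F2347
G1 X147.48 Y34.42
G1 X150.59 Y89.97
G1 X206.14 Y86.86
M5
G0 X286.72 Y82.36
M4 S433
G1 X222.64 Y79.13 F2347
G1 X162.38 Y78.36
G1 X105.94 Y80.05
M5
G0 X128.22 Y32.20
M4 S433
G1 X128.05 Y40.98 F2347
G1 X140.86 Y58.38
G1 X166.64 Y84.38
M5
G0 X284.71 Y21.27
M4 S433
G1 X239.23 Y27.75 F2347
G1 X176.27 Y59.67
G1 X156.04 Y84.84
M5
G0 X0.00 Y0.00

Since the viewBox matches the mm dimensions, user units are millimetres directly. The only transform is the Y-flip y_m = 116.90 − y_svg.

Shape 1 is a regular polygon drawn with `<polygon>`. Its stroke #008000 means score at S433, F2347. After flipping Y the toolpath is (206.14,86.86) → (203.03,31.31) → (147.48,34.42) → (150.59,89.97) → (206.14,86.86), returning to the start.

Shape 2 is a quadratic bezier drawn with `<path>`. Its stroke #008000 means score at S433, F2347. After flipping Y the toolpath is (286.72,82.36) → (222.64,79.13) → (162.38,78.36) → (105.94,80.05).

Shape 3 is a quadratic bezier drawn with `<path>`. Its stroke #008000 means score at S433, F2347. After flipping Y the toolpath is (128.22,32.20) → (128.05,40.98) → (140.86,58.38) → (166.64,84.38).

Shape 4 is a cubic bezier drawn with `<path>`. Its stroke #008000 means score at S433, F2347. After flipping Y the toolpath is (284.71,21.27) → (239.23,27.75) → (176.27,59.67) → (156.04,84.84).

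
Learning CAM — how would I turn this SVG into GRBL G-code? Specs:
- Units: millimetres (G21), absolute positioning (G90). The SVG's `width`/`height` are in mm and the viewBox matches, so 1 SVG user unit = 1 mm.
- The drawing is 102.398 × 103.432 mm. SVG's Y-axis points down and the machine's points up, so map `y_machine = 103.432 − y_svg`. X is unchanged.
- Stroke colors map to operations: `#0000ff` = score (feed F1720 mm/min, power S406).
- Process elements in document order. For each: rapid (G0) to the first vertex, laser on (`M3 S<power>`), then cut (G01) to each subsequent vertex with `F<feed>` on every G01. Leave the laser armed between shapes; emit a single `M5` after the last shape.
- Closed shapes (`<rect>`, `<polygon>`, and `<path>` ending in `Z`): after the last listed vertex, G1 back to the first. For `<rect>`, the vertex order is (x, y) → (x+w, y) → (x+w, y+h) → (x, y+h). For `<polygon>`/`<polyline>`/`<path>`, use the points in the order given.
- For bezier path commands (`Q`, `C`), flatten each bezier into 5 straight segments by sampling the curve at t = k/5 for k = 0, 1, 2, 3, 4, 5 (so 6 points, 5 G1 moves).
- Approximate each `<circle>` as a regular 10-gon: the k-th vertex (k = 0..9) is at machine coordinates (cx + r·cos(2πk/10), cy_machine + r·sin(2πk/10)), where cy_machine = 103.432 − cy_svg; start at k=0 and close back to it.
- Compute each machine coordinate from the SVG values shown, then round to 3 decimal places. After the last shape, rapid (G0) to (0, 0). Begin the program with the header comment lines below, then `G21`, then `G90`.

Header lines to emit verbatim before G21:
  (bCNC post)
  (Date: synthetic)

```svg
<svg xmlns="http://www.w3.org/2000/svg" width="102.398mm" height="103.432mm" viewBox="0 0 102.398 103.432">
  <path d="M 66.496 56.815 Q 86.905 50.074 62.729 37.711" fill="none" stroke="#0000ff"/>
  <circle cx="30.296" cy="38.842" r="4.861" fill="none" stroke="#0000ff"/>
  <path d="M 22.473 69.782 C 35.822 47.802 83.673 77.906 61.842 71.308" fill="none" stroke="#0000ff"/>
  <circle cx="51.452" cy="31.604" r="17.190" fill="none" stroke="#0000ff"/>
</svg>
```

Since the viewBox matches the mm dimensions, user units are millimetres directly. The only transform is the Y-flip y_m = 103.432 − y_svg.

Shape 1 is a quadratic bezier drawn with `<path>`. Its stroke #0000ff means score at S406, F1720. After flipping Y the toolpath is (66.496,46.617) → (72.876,49.538) → (75.690,52.909) → (74.936,56.730) → (70.616,61.001) → (62.729,65.721).

Shape 2 is a circle drawn with `<circle>`. Its stroke #0000ff means score at S406, F1720. After flipping Y the toolpath is (35.157,64.590) → (34.229,67.447) → (31.798,69.213) → (28.794,69.213) → (26.363,67.447) → (25.435,64.590) → (26.363,61.733) → (28.794,59.967) → (31.798,59.967) → (34.229,61.733) → (35.157,64.590), returning to the start.

Shape 3 is a cubic bezier drawn with `<path>`. Its stroke #0000ff means score at S406, F1720. After flipping Y the toolpath is (22.473,33.650) → (33.789,41.298) → (48.385,40.708) → (61.260,36.141) → (67.412,31.859) → (61.842,32.124).

Shape 4 is a circle drawn with `<circle>`. Its stroke #0000ff means score at S406, F1720. After flipping Y the toolpath is (68.642,71.828) → (65.359,81.932) → (56.764,88.177) → (46.140,88.177) → (37.545,81.932) → (34.262,71.828) → (37.545,61.724) → (46.140,55.479) → (56.764,55.479) → (65.359,61.724) → (68.642,71.828), returning to the start.

(bCNC post)
(Date: synthetic)
G21
G90
G0 X66.496 Y46.617
M3 S406
G01 X72.876 Y49.538 F1720
G01 X75.690 Y52.909 F1720
G01 X74.936 Y56.730 F1720
G01 X70.616 Y61.001 F1720
G01 X62.729 Y65.721 F1720
G0 X35.157 Y64.590
M3 S406
G01 X34.229 Y67.447 F1720
G01 X31.798 Y69.213 F1720
G01 X28.794 Y69.213 F1720
G01 X26.363 Y67.447 F1720
G01 X25.435 Y64.590 F1720
G01 X26.363 Y61.733 F1720
G01 X28.794 Y59.967 F1720
G01 X31.798 Y59.967 F1720
G01 X34.229 Y61.733 F1720
G01 X35.157 Y64.590 F1720
G0 X22.473 Y33.650
M3 S406
G01 X33.789 Y41.298 F1720
G01 X48.385 Y40.708 F1720
G01 X61.260 Y36.141 F1720
G01 X67.412 Y31.859 F1720
G01 X61.842 Y32.124 F1720
G0 X68.642 Y71.828
M3 S406
G01 X65.359 Y81.932 F1720
G01 X56.764 Y88.177 F1720
G01 X46.140 Y88.177 F1720
G01 X37.545 Y81.932 F1720
G01 X34.262 Y71.828 F1720
G01 X37.545 Y61.724 F1720
G01 X46.140 Y55.479 F1720
G01 X56.764 Y55.479 F1720
G01 X65.359 Y61.724 F1720
G01 X68.642 Y71.828 F1720
M5
G0 X0.000 Y0.000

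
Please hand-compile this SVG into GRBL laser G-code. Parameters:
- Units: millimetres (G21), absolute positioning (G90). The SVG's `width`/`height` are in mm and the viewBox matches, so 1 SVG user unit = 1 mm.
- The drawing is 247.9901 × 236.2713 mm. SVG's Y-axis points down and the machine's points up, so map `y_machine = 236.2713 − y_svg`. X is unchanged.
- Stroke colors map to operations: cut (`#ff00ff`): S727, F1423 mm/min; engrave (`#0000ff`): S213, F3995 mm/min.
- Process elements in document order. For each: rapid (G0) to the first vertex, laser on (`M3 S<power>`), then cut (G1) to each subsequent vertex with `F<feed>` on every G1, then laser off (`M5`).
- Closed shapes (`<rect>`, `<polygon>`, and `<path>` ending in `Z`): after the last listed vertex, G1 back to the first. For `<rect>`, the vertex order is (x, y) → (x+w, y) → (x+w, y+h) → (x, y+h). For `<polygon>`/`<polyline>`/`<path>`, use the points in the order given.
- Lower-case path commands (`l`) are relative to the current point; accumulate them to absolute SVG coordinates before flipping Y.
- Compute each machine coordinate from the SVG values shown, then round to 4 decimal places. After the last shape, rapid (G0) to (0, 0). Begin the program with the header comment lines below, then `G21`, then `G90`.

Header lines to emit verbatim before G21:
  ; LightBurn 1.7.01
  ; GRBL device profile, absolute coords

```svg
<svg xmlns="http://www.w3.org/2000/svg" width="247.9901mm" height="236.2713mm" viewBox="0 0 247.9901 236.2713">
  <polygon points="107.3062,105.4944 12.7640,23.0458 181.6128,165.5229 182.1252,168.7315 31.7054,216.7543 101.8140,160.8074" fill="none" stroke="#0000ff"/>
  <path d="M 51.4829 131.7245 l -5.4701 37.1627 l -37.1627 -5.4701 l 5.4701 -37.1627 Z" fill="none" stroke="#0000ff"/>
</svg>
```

Since the viewBox matches the mm dimensions, user units are millimetres directly. The only transform is the Y-flip y_m = 236.2713 − y_svg.

Shape 1 is a closed polygon drawn with `<polygon>`. Its stroke #0000ff means engrave at S213, F3995. After flipping Y the toolpath is (107.3062,130.7769) → (12.7640,213.2255) → (181.6128,70.7484) → (182.1252,67.5398) → (31.7054,19.5170) → (101.8140,75.4639) → (107.3062,130.7769), returning to the start.

Shape 2 is a regular polygon drawn with `<path>`. Its stroke #0000ff means engrave at S213, F3995. After flipping Y the toolpath is (51.4829,104.5468) → (46.0128,67.3841) → (8.8501,72.8542) → (14.3202,110.0169) → (51.4829,104.5468), returning to the start.

; LightBurn 1.7.01
; GRBL device profile, absolute coords
G21
G90
G0 X107.3062 Y130.7769
M3 S213
G1 X12.7640 Y213.2255 F3995
G1 X181.6128 Y70.7484 F3995
G1 X182.1252 Y67.5398 F3995
G1 X31.7054 Y19.5170 F3995
G1 X101.8140 Y75.4639 F3995
G1 X107.3062 Y130.7769 F3995
M5
G0 X51.4829 Y104.5468
M3 S213
G1 X46.0128 Y67.3841 F3995
G1 X8.8501 Y72.8542 F3995
G1 X14.3202 Y110.0169 F3995
G1 X51.4829 Y104.5468 F3995
M5
G0 X0.0000 Y0.0000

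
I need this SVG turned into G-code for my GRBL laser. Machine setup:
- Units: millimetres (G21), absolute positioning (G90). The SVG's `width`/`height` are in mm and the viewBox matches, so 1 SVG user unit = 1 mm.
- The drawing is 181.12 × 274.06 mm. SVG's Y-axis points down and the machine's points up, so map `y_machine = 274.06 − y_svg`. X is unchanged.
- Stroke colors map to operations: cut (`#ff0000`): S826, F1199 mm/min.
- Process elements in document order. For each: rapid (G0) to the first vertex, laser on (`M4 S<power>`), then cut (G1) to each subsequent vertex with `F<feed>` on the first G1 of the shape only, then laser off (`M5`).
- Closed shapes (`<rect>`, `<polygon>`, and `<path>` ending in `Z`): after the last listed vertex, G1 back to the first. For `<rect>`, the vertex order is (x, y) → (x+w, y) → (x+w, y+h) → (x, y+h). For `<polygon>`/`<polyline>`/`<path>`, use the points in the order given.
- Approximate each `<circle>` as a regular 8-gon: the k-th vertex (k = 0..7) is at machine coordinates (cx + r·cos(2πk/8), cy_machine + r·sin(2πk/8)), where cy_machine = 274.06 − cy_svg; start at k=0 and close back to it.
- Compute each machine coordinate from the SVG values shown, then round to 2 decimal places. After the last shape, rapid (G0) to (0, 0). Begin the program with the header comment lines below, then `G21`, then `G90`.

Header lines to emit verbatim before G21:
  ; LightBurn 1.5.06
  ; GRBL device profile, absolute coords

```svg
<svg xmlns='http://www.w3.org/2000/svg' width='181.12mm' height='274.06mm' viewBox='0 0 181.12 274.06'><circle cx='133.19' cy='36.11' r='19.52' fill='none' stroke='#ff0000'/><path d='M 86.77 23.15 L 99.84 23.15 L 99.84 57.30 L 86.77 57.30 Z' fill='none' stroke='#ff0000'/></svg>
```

Since the viewBox matches the mm dimensions, user units are millimetres directly. The only transform is the Y-flip y_m = 274.06 − y_svg.

Shape 1 is a circle drawn with `<circle>`. Its stroke #ff0000 means cut at S826, F1199. After flipping Y the toolpath is (152.71,237.95) → (146.99,251.75) → (133.19,257.47) → (119.39,251.75) → (113.67,237.95) → (119.39,224.15) → (133.19,218.43) → (146.99,224.15) → (152.71,237.95), returning to the start.

Shape 2 is a rectangle drawn with `<path>`. Its stroke #ff0000 means cut at S826, F1199. After flipping Y the toolpath is (86.77,250.91) → (99.84,250.91) → (99.84,216.76) → (86.77,216.76) → (86.77,250.91), returning to the start.

; LightBurn 1.5.06
; GRBL device profile, absolute coords
G21
G90
G0 X152.71 Y237.95
M4 S826
G1 X146.99 Y251.75 F1199
G1 X133.19 Y257.47
G1 X119.39 Y251.75
G1 X113.67 Y237.95
G1 X119.39 Y224.15
G1 X133.19 Y218.43
G1 X146.99 Y224.15
G1 X152.71 Y237.95
M5
G0 X86.77 Y250.91
M4 S826
G1 X99.84 Y250.91 F1199
G1 X99.84 Y216.76
G1 X86.77 Y216.76
G1 X86.77 Y250.91
M5
G0 X0.00 Y0.00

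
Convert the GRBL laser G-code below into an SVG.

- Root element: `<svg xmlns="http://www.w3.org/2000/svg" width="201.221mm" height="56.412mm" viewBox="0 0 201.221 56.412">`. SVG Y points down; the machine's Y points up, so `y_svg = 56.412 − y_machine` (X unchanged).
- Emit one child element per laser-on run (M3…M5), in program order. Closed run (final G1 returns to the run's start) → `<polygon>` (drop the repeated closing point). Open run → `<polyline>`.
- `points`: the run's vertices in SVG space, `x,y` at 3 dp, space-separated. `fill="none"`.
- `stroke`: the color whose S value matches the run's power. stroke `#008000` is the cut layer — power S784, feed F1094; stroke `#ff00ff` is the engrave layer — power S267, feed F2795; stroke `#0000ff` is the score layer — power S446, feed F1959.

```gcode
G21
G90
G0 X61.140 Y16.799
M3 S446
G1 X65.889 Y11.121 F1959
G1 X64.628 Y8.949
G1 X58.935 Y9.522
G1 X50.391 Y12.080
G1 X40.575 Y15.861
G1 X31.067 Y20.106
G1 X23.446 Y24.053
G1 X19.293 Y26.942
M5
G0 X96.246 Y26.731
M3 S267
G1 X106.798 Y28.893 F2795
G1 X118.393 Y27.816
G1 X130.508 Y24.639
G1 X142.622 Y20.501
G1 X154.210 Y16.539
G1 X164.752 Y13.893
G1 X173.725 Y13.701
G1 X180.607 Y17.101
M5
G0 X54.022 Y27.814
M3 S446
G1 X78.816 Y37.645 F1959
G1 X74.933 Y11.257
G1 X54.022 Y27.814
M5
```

<svg xmlns="http://www.w3.org/2000/svg" width="201.221mm" height="56.412mm" viewBox="0 0 201.221 56.412">
  <polyline points="61.140,39.613 65.889,45.291 64.628,47.463 58.935,46.890 50.391,44.332 40.575,40.551 31.067,36.306 23.446,32.359 19.293,29.470" fill="none" stroke="#0000ff"/>
  <polyline points="96.246,29.681 106.798,27.519 118.393,28.596 130.508,31.773 142.622,35.911 154.210,39.873 164.752,42.519 173.725,42.711 180.607,39.311" fill="none" stroke="#ff00ff"/>
  <polygon points="54.022,28.598 78.816,18.767 74.933,45.155" fill="none" stroke="#0000ff"/>
</svg>

y_svg = 56.412 − y_m.

[1] S446→`#0000ff` (score); open run; points: 61.140,39.613 65.889,45.291 64.628,47.463 58.935,46.890 50.391,44.332 40.575,40.551 31.067,36.306 23.446,32.359 19.293,29.470

[2] S267→`#ff00ff` (engrave); open run; points: 96.246,29.681 106.798,27.519 118.393,28.596 130.508,31.773 142.622,35.911 154.210,39.873 164.752,42.519 173.725,42.711 180.607,39.311

[3] S446→`#0000ff` (score); closed run; points: 54.022,28.598 78.816,18.767 74.933,45.155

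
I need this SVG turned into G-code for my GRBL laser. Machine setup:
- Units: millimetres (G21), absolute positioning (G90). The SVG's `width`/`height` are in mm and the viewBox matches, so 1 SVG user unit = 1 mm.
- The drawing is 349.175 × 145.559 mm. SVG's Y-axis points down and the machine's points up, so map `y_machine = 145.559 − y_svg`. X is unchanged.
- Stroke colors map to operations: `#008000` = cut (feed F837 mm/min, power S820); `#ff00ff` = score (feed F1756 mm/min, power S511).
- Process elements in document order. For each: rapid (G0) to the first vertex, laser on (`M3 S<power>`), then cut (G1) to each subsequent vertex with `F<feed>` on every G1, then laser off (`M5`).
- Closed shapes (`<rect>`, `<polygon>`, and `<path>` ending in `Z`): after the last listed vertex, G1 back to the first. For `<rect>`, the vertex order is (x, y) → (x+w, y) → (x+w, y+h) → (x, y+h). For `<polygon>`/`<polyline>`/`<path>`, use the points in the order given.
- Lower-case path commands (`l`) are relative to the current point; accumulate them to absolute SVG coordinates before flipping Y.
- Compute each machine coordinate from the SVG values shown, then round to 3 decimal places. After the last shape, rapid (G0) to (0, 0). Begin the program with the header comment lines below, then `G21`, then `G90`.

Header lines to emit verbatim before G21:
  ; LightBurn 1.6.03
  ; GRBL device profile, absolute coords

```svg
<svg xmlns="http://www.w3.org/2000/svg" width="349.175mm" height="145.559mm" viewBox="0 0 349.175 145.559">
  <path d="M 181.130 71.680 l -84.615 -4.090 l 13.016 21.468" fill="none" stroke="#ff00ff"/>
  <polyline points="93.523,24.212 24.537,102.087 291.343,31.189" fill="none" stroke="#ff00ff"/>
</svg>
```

viewBox `0 0 349.175 145.559` with mm width/height → 1 unit = 1 mm. Flip: y_m = 145.559 − y_svg.

**Shape 1** — `<path>` open polyline, stroke `#ff00ff` → score (S511, F1756). Machine vertices: (181.130,73.879) → (96.515,77.969) → (109.531,56.501). Open path.

**Shape 2** — `<polyline>` open polyline, stroke `#ff00ff` → score (S511, F1756). Machine vertices: (93.523,121.347) → (24.537,43.472) → (291.343,114.370). Open path.

; LightBurn 1.6.03
; GRBL device profile, absolute coords
G21
G90
G0 X181.130 Y73.879
M3 S511
G1 X96.515 Y77.969 F1756
G1 X109.531 Y56.501 F1756
M5
G0 X93.523 Y121.347
M3 S511
G1 X24.537 Y43.472 F1756
G1 X291.343 Y114.370 F1756
M5
G0 X0.000 Y0.000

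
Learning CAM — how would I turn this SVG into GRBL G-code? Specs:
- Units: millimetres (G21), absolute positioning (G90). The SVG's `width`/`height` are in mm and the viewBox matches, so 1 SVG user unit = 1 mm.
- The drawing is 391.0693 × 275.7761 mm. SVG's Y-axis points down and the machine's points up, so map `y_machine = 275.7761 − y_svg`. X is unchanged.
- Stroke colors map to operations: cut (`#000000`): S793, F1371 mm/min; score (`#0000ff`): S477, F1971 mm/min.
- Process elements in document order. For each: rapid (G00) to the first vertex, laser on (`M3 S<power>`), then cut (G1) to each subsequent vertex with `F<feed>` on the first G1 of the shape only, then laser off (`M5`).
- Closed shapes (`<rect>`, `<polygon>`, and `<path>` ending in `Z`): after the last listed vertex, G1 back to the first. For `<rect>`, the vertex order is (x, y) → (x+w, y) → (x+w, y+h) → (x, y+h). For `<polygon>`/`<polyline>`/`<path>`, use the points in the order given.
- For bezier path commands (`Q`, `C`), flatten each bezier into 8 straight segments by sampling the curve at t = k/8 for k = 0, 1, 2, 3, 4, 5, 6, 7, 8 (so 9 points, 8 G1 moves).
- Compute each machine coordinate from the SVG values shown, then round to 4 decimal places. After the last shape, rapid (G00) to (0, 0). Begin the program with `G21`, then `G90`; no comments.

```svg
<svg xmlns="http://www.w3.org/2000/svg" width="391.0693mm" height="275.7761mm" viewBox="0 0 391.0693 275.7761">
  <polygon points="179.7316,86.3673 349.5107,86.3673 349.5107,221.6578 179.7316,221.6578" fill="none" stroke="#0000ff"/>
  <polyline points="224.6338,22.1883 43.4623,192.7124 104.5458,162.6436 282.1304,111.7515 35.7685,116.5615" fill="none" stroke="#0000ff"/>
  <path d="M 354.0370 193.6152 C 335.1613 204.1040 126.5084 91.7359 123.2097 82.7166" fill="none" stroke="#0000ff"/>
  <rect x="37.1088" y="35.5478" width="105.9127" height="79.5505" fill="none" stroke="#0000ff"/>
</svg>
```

G21
G90
G00 X179.7316 Y189.4088
M3 S477
G1 X349.5107 Y189.4088 F1971
G1 X349.5107 Y54.1183
G1 X179.7316 Y54.1183
G1 X179.7316 Y189.4088
M5
G00 X224.6338 Y253.5878
M3 S477
G1 X43.4623 Y83.0637 F1971
G1 X104.5458 Y113.1325
G1 X282.1304 Y164.0246
G1 X35.7685 Y159.2146
M5
G00 X354.0370 Y82.1609
M3 S477
G1 X338.8345 Y83.5447 F1971
G1 X310.4709 Y93.7955
G1 X273.5766 Y110.2624
G1 X232.7820 Y130.2947
G1 X192.7175 Y151.2413
G1 X158.0137 Y170.4516
G1 X133.3009 Y185.2746
G1 X123.2097 Y193.0595
M5
G00 X37.1088 Y240.2283
M3 S477
G1 X143.0215 Y240.2283 F1971
G1 X143.0215 Y160.6778
G1 X37.1088 Y160.6778
G1 X37.1088 Y240.2283
M5
G00 X0.0000 Y0.0000

viewBox `0 0 391.0693 275.7761` with mm width/height → 1 unit = 1 mm. Flip: y_m = 275.7761 − y_svg.

**Shape 1** — `<polygon>` rectangle, stroke `#0000ff` → score (S477, F1971). Machine vertices: (179.7316,189.4088) → (349.5107,189.4088) → (349.5107,54.1183) → (179.7316,54.1183) → (179.7316,189.4088). Closed: final G1 returns to the first vertex.

**Shape 2** — `<polyline>` open polyline, stroke `#0000ff` → score (S477, F1971). Machine vertices: (224.6338,253.5878) → (43.4623,83.0637) → (104.5458,113.1325) → (282.1304,164.0246) → (35.7685,159.2146). Open path.

**Shape 3** — `<path>` cubic bezier, stroke `#0000ff` → score (S477, F1971). Control points (SVG): P0=(354.0370,193.6152), P1=(335.1613,204.1040), P2=(126.5084,91.7359), P3=(123.2097,82.7166); sampled at t=k/8. Machine vertices: (354.0370,82.1609) → (338.8345,83.5447) → (310.4709,93.7955) → (273.5766,110.2624) → (232.7820,130.2947) → (192.7175,151.2413) → (158.0137,170.4516) → (133.3009,185.2746) → (123.2097,193.0595). Open path.

**Shape 4** — `<rect>` rectangle, stroke `#0000ff` → score (S477, F1971). Machine vertices: (37.1088,240.2283) → (143.0215,240.2283) → (143.0215,160.6778) → (37.1088,160.6778) → (37.1088,240.2283). Closed: final G1 returns to the first vertex.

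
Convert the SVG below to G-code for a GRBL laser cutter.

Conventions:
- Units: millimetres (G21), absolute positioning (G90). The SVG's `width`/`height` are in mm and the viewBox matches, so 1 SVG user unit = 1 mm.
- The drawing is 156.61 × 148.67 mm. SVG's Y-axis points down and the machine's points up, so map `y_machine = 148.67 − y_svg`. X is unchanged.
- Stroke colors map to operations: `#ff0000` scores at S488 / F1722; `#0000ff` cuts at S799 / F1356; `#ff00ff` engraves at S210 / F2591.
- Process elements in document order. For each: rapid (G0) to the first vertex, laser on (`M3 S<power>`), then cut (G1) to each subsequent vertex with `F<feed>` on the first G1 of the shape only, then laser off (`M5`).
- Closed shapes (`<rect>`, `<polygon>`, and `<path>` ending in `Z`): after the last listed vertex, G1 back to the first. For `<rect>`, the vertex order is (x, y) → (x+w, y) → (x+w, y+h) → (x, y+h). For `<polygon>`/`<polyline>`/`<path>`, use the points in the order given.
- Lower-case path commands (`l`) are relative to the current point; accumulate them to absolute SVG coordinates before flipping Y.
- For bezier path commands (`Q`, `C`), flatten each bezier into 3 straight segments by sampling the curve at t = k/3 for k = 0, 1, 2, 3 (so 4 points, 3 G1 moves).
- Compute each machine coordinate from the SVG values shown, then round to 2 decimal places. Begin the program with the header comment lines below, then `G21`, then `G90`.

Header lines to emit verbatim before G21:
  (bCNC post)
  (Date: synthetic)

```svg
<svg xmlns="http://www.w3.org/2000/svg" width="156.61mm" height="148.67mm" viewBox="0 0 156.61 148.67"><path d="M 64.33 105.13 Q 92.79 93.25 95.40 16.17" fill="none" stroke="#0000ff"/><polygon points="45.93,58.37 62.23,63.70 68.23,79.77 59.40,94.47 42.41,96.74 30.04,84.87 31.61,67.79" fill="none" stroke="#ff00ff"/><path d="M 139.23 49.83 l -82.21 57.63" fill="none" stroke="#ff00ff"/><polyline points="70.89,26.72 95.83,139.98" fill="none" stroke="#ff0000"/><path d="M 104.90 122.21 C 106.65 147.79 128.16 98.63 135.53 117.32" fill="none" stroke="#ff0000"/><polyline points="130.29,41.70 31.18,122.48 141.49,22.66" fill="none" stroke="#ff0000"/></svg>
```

(bCNC post)
(Date: synthetic)
G21
G90
G0 X64.33 Y43.54
M3 S799
G1 X80.43 Y58.70 F1356
G1 X90.79 Y88.36
G1 X95.40 Y132.50
M5
G0 X45.93 Y90.30
M3 S210
G1 X62.23 Y84.97 F2591
G1 X68.23 Y68.90
G1 X59.40 Y54.20
G1 X42.41 Y51.93
G1 X30.04 Y63.80
G1 X31.61 Y80.88
G1 X45.93 Y90.30
M5
G0 X139.23 Y98.84
M3 S210
G1 X57.02 Y41.21 F2591
M5
G0 X70.89 Y121.95
M3 S488
G1 X95.83 Y8.69 F1722
M5
G0 X104.90 Y26.46
M3 S488
G1 X111.98 Y20.51 F1722
G1 X124.70 Y32.70
G1 X135.53 Y31.35
M5
G0 X130.29 Y106.97
M3 S488
G1 X31.18 Y26.19 F1722
G1 X141.49 Y126.01
M5

viewBox `0 0 156.61 148.67` with mm width/height → 1 unit = 1 mm. Flip: y_m = 148.67 − y_svg.

**Shape 1** — `<path>` quadratic bezier, stroke `#0000ff` → cut (S799, F1356). Control points (SVG): P0=(64.33,105.13), P1=(92.79,93.25), P2=(95.40,16.17); sampled at t=k/3. Machine vertices: (64.33,43.54) → (80.43,58.70) → (90.79,88.36) → (95.40,132.50). Open path.

**Shape 2** — `<polygon>` regular polygon, stroke `#ff00ff` → engrave (S210, F2591). Machine vertices: (45.93,90.30) → (62.23,84.97) → (68.23,68.90) → (59.40,54.20) → (42.41,51.93) → (30.04,63.80) → (31.61,80.88) → (45.93,90.30). Closed: final G1 returns to the first vertex.

**Shape 3** — `<path>` line segment, stroke `#ff00ff` → engrave (S210, F2591). Machine vertices: (139.23,98.84) → (57.02,41.21). Open path.

**Shape 4** — `<polyline>` line segment, stroke `#ff0000` → score (S488, F1722). Machine vertices: (70.89,121.95) → (95.83,8.69). Open path.

**Shape 5** — `<path>` cubic bezier, stroke `#ff0000` → score (S488, F1722). Control points (SVG): P0=(104.90,122.21), P1=(106.65,147.79), P2=(128.16,98.63), P3=(135.53,117.32); sampled at t=k/3. Machine vertices: (104.90,26.46) → (111.98,20.51) → (124.70,32.70) → (135.53,31.35). Open path.

**Shape 6** — `<polyline>` open polyline, stroke `#ff0000` → score (S488, F1722). Machine vertices: (130.29,106.97) → (31.18,26.19) → (141.49,126.01). Open path.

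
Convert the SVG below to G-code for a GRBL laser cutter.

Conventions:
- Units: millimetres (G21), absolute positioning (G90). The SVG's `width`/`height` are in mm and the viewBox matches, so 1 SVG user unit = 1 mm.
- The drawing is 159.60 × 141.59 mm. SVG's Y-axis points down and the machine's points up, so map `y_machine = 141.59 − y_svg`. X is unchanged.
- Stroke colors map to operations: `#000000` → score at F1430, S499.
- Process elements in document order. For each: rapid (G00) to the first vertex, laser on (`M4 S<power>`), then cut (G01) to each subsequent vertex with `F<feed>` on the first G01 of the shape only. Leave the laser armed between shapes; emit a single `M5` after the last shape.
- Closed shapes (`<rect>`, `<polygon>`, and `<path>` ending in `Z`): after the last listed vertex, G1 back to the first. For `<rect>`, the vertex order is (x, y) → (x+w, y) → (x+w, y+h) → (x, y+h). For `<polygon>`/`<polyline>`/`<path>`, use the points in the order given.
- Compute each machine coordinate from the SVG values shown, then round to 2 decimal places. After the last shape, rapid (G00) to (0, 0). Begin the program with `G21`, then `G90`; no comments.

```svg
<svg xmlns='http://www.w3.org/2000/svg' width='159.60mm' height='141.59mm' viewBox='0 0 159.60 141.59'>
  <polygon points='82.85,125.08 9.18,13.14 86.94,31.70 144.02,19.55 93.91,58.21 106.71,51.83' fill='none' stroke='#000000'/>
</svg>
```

1 u = 1 mm; y_m = 141.59 − y.

[1] `<polygon>` closed polygon, #000000→score S499 F1430: (82.85,16.51) → (9.18,128.45) → (86.94,109.89) → (144.02,122.04) → (93.91,83.38) → (106.71,89.76) → (82.85,16.51) (closed)

G21
G90
G00 X82.85 Y16.51
M4 S499
G01 X9.18 Y128.45 F1430
G01 X86.94 Y109.89
G01 X144.02 Y122.04
G01 X93.91 Y83.38
G01 X106.71 Y89.76
G01 X82.85 Y16.51
M5
G00 X0.00 Y0.00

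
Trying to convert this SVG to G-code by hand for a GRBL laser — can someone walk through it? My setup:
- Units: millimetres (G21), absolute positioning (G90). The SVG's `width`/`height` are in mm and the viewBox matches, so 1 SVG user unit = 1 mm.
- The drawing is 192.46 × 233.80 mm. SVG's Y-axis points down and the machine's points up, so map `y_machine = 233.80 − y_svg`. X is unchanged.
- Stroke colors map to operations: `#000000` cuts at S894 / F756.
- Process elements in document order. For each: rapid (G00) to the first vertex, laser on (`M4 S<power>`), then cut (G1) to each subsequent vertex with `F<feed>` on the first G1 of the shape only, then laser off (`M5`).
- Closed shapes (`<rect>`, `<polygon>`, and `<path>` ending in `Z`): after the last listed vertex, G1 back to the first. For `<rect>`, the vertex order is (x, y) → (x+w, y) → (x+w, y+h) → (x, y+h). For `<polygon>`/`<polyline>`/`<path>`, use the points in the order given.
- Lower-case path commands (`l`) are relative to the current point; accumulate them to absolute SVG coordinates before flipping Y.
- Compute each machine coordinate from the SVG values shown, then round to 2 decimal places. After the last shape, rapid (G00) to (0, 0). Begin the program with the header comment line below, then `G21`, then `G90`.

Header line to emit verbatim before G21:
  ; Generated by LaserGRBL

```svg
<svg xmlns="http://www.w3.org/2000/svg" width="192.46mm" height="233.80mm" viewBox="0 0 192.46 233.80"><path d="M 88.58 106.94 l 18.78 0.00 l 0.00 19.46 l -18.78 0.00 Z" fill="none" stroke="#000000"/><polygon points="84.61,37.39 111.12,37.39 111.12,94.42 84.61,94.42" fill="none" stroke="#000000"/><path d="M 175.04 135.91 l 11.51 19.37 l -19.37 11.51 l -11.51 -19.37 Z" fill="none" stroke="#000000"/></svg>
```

; Generated by LaserGRBL
G21
G90
G00 X88.58 Y126.86
M4 S894
G1 X107.36 Y126.86 F756
G1 X107.36 Y107.40
G1 X88.58 Y107.40
G1 X88.58 Y126.86
M5
G00 X84.61 Y196.41
M4 S894
G1 X111.12 Y196.41 F756
G1 X111.12 Y139.38
G1 X84.61 Y139.38
G1 X84.61 Y196.41
M5
G00 X175.04 Y97.89
M4 S894
G1 X186.55 Y78.52 F756
G1 X167.18 Y67.01
G1 X155.67 Y86.38
G1 X175.04 Y97.89
M5
G00 X0.00 Y0.00

Since the viewBox matches the mm dimensions, user units are millimetres directly. The only transform is the Y-flip y_m = 233.80 − y_svg.

Shape 1 is a rectangle drawn with `<path>`. Its stroke #000000 means cut at S894, F756. After flipping Y the toolpath is (88.58,126.86) → (107.36,126.86) → (107.36,107.40) → (88.58,107.40) → (88.58,126.86), returning to the start.

Shape 2 is a rectangle drawn with `<polygon>`. Its stroke #000000 means cut at S894, F756. After flipping Y the toolpath is (84.61,196.41) → (111.12,196.41) → (111.12,139.38) → (84.61,139.38) → (84.61,196.41), returning to the start.

Shape 3 is a regular polygon drawn with `<path>`. Its stroke #000000 means cut at S894, F756. After flipping Y the toolpath is (175.04,97.89) → (186.55,78.52) → (167.18,67.01) → (155.67,86.38) → (175.04,97.89), returning to the start.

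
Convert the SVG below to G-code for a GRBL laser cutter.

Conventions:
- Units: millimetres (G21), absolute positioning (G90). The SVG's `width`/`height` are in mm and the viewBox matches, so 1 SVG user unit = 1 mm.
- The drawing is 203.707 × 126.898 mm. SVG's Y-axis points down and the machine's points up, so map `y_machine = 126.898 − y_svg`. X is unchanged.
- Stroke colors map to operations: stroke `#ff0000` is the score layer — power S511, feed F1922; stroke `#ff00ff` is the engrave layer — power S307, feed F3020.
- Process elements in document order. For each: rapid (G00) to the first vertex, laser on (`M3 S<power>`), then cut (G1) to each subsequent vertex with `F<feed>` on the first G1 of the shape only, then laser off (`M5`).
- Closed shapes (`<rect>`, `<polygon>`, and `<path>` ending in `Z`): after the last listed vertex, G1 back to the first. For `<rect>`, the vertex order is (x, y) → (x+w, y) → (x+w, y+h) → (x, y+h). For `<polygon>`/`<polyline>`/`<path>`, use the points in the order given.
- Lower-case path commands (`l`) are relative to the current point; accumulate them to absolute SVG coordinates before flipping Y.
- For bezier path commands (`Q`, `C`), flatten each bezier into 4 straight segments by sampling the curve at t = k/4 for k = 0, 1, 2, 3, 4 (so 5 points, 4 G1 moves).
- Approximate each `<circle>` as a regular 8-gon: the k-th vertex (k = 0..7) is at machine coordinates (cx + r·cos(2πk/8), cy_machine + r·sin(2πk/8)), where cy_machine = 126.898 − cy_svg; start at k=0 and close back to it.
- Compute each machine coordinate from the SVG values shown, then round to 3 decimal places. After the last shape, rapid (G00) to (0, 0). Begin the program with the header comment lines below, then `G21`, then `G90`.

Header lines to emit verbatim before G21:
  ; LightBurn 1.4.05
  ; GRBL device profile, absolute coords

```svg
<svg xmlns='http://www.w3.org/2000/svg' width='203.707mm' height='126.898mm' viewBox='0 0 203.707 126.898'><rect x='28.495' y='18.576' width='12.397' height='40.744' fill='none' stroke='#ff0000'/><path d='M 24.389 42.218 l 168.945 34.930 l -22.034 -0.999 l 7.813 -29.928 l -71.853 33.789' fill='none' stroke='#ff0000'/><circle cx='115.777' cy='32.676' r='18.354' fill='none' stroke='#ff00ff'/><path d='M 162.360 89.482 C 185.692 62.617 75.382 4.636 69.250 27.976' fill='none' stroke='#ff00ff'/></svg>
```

Since the viewBox matches the mm dimensions, user units are millimetres directly. The only transform is the Y-flip y_m = 126.898 − y_svg.

Shape 1 is a rectangle drawn with `<rect>`. Its stroke #ff0000 means score at S511, F1922. After flipping Y the toolpath is (28.495,108.322) → (40.892,108.322) → (40.892,67.578) → (28.495,67.578) → (28.495,108.322), returning to the start.

Shape 2 is a open polyline drawn with `<path>`. Its stroke #ff0000 means score at S511, F1922. After flipping Y the toolpath is (24.389,84.680) → (193.334,49.750) → (171.300,50.749) → (179.113,80.677) → (107.260,46.888).

Shape 3 is a circle drawn with `<circle>`. Its stroke #ff00ff means engrave at S307, F3020. After flipping Y the toolpath is (134.131,94.222) → (128.755,107.200) → (115.777,112.576) → (102.799,107.200) → (97.423,94.222) → (102.799,81.244) → (115.777,75.868) → (128.755,81.244) → (134.131,94.222), returning to the start.

Shape 4 is a cubic bezier drawn with `<path>`. Its stroke #ff00ff means engrave at S307, F3020. After flipping Y the toolpath is (162.360,37.416) → (158.517,61.642) → (126.854,86.996) → (89.666,102.936) → (69.250,98.922).

; LightBurn 1.4.05
; GRBL device profile, absolute coords
G21
G90
G00 X28.495 Y108.322
M3 S511
G1 X40.892 Y108.322 F1922
G1 X40.892 Y67.578
G1 X28.495 Y67.578
G1 X28.495 Y108.322
M5
G00 X24.389 Y84.680
M3 S511
G1 X193.334 Y49.750 F1922
G1 X171.300 Y50.749
G1 X179.113 Y80.677
G1 X107.260 Y46.888
M5
G00 X134.131 Y94.222
M3 S307
G1 X128.755 Y107.200 F3020
G1 X115.777 Y112.576
G1 X102.799 Y107.200
G1 X97.423 Y94.222
G1 X102.799 Y81.244
G1 X115.777 Y75.868
G1 X128.755 Y81.244
G1 X134.131 Y94.222
M5
G00 X162.360 Y37.416
M3 S307
G1 X158.517 Y61.642 F3020
G1 X126.854 Y86.996
G1 X89.666 Y102.936
G1 X69.250 Y98.922
M5
G00 X0.000 Y0.000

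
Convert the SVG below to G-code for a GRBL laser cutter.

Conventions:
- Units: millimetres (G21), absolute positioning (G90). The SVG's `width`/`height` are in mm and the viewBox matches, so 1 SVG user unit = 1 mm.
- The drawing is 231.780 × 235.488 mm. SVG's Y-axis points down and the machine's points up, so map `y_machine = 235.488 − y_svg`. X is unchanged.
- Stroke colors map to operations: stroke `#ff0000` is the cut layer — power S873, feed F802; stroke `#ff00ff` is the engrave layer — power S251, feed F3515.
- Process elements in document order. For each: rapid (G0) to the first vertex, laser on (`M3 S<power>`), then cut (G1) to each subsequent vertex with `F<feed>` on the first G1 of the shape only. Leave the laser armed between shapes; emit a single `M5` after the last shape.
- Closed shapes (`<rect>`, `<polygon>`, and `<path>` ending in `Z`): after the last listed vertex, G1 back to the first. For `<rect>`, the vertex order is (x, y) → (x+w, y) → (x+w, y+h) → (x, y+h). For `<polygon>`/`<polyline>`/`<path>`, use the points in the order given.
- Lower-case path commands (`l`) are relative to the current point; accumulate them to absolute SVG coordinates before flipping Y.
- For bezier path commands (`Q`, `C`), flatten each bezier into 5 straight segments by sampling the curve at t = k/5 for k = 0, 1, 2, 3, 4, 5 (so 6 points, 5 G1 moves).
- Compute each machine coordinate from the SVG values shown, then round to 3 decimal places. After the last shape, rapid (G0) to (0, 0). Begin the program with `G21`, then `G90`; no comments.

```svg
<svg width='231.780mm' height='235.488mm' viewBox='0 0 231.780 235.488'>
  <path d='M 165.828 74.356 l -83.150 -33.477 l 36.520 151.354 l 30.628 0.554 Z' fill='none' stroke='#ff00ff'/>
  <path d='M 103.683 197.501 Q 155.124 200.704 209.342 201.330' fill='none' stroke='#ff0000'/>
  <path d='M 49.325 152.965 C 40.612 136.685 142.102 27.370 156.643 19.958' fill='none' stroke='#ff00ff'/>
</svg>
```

viewBox `0 0 231.780 235.488` with mm width/height → 1 unit = 1 mm. Flip: y_m = 235.488 − y_svg.

**Shape 1** — `<path>` closed polygon, stroke `#ff00ff` → engrave (S251, F3515). Machine vertices: (165.828,161.132) → (82.678,194.609) → (119.198,43.255) → (149.826,42.701) → (165.828,161.132). Closed: final G1 returns to the first vertex.

**Shape 2** — `<path>` quadratic bezier, stroke `#ff0000` → cut (S873, F802). Control points (SVG): P0=(103.683,197.501), P1=(155.124,200.704), P2=(209.342,201.330); sampled at t=k/5. Machine vertices: (103.683,37.987) → (124.370,36.809) → (145.280,35.837) → (166.412,35.071) → (187.766,34.511) → (209.342,34.158). Open path.

**Shape 3** — `<path>` cubic bezier, stroke `#ff00ff` → engrave (S251, F3515). Control points (SVG): P0=(49.325,152.965), P1=(40.612,136.685), P2=(142.102,27.370), P3=(156.643,19.958); sampled at t=k/5. Machine vertices: (49.325,82.523) → (55.744,101.896) → (79.149,134.240) → (110.076,170.198) → (139.062,200.414) → (156.643,215.530). Open path.

G21
G90
G0 X165.828 Y161.132
M3 S251
G1 X82.678 Y194.609 F3515
G1 X119.198 Y43.255
G1 X149.826 Y42.701
G1 X165.828 Y161.132
G0 X103.683 Y37.987
M3 S873
G1 X124.370 Y36.809 F802
G1 X145.280 Y35.837
G1 X166.412 Y35.071
G1 X187.766 Y34.511
G1 X209.342 Y34.158
G0 X49.325 Y82.523
M3 S251
G1 X55.744 Y101.896 F3515
G1 X79.149 Y134.240
G1 X110.076 Y170.198
G1 X139.062 Y200.414
G1 X156.643 Y215.530
M5
G0 X0.000 Y0.000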